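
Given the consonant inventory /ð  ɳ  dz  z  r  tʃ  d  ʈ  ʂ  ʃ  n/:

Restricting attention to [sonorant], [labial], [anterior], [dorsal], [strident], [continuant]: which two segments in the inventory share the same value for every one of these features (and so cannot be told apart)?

ʂ, ʃ

On the given features, /ʂ/ and /ʃ/ have an identical profile: [-sonorant], [-labial], [-anterior], [-dorsal], [+strident], [+continuant]. No other two segments in the inventory coincide on all 6 features. (They do differ in [distributed], which is not among the given features.)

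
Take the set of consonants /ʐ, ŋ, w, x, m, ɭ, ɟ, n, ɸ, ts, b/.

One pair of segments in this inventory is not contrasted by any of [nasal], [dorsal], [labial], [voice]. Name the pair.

ʐ, ɭ

/ʐ/ (voiced retroflex fricative) and /ɭ/ (retroflex lateral approximant) are both [-nasal], [-dorsal], [-labial], [+voice], so none of the listed features separates them. (They do differ in [sonorant], [lateral] and [strident], which are not among the given features.) Every other pair in the inventory differs on at least one listed feature.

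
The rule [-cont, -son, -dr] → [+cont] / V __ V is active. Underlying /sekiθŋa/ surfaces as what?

[sexiθŋa]

The only segment in the rule's environment that also matches [-cont, -son, -dr] is /k/. Applying [+continuant] turns the voiceless velar stop into /x/ (voiceless velar fricative), giving [sexiθŋa].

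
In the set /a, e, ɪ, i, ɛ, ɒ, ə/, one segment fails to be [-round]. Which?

ɒ

/ɒ/ is the low back rounded vowel, which is [+round]; the rest — /ɛ, ɪ, i, ə, a, e/ — are [-round].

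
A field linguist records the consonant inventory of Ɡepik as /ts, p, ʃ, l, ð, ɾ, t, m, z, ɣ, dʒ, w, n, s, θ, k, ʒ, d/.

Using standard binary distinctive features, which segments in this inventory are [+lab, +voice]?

m, w

Checking each segment against [+labial], [+voice]: /m/ (bilabial nasal), /w/ (labial-velar glide) satisfy every feature; every other segment in the inventory fails at least one.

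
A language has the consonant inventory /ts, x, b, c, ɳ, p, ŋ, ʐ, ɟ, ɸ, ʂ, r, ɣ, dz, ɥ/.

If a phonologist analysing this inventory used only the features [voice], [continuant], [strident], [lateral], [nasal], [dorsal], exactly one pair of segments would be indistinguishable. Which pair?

ɥ, ɣ

On the given features, /ɥ/ and /ɣ/ have an identical profile: [+voice], [+continuant], [-strident], [-lateral], [-nasal], [+dorsal]. No other two segments in the inventory coincide on all 6 features. (They do differ in [sonorant], [labial], [round] and [back], which are not among the given features.)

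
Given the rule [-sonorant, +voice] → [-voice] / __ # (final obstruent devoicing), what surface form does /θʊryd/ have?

/d/ satisfies [-sonorant, +voice] and sits in __ #. The [-voice] counterpart of the voiced alveolar stop is /t/. Other segments in /θʊryd/ either fail the structural description or are not in the environment, so the surface form is [θʊryt].

[θʊryt]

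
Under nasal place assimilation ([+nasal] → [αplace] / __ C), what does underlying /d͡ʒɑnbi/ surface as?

[d͡ʒɑmbi]

The only nasal preceding a consonant is /n/ before /b/. /b/ is [+labial], so /n/ → /m/, giving [d͡ʒɑmbi].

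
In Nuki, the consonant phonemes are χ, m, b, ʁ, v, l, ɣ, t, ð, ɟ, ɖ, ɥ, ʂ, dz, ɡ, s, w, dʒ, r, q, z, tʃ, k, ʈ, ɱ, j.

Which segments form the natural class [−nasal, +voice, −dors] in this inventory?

b, v, l, ð, ɖ, dz, dʒ, r, z

First, the [−nasal] segments are /χ, b, ʁ, v, l, ɣ, t, ð, ɟ, ɖ, ɥ, ʂ, dz, ɡ, s, w, dʒ, r, q, z, tʃ, k, ʈ, j/.
Intersecting with [+voice] gives /b, ʁ, v, l, ɣ, ð, ɟ, ɖ, ɥ, dz, ɡ, w, dʒ, r, z, j/.
Then [−dorsal] leaves /b, v, l, ð, ɖ, dz, dʒ, r, z/.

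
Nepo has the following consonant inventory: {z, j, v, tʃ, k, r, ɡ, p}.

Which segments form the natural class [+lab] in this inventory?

v, p

The feature [labial] marks segments articulated with one or both lips. In this inventory /v, p/ have that property, so they are [+labial]; /z, j, tʃ, k, r, ɡ/ are [-labial].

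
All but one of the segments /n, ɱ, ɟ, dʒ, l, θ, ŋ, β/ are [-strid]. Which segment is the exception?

dʒ

/dʒ/ is the voiced postalveolar affricate, which is [+strident]; the rest — /β, θ, l, ɟ, ɱ, ŋ, n/ — are [-strident].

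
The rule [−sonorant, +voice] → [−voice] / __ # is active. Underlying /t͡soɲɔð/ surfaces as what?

The only segment in the rule's environment that also matches [−sonorant, +voice] is /ð/. Applying [−voice] turns the voiced dental fricative into /θ/ (voiceless dental fricative), giving [t͡soɲɔθ].

[t͡soɲɔθ]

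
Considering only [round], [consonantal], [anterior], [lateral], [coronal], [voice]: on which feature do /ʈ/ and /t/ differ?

[anterior]

The two segments share [−round], [+consonantal], [−lateral], [+coronal], [−voice]. The only feature from the list on which they differ: /ʈ/ is [−anterior] while /t/ is [+anterior].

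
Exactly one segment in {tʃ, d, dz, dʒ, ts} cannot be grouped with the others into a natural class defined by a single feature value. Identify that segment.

The remaining segments after removing /d/ share [+delayed release]; /d/ (voiced alveolar stop) is [−delayed release]. For every other candidate removal, the leftover set fails to share any single feature value that the removed segment lacks.

d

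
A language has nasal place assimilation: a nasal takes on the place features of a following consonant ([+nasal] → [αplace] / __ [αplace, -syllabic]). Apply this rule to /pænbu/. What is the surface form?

[pæmbu]

In /pænbu/, the nasal /n/ precedes /b/, which is [+labial]. The nasal assimilates in place, becoming the [+labial] nasal /m/. The surface form is [pæmbu].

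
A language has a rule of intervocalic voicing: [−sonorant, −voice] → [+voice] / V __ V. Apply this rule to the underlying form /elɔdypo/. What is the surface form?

/p/ satisfies [−sonorant, −voice] and sits in V __ V. The [+voice] counterpart of the voiceless bilabial stop is /b/. Other segments in /elɔdypo/ either fail the structural description or are not in the environment, so the surface form is [elɔdybo].

[elɔdybo]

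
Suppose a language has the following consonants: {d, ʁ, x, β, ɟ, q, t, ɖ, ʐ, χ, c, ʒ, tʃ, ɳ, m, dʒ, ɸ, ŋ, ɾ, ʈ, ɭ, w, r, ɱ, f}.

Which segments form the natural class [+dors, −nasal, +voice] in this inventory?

Checking each segment against [+dorsal], [−nasal], [+voice]: /ʁ/ (voiced uvular fricative), /ɟ/ (voiced palatal stop), /w/ (labial-velar glide) satisfy every feature; every other segment in the inventory fails at least one.

ʁ, ɟ, w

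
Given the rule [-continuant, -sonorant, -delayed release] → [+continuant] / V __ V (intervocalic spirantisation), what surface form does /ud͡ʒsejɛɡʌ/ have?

[ud͡ʒsejɛɣʌ]

/ɡ/ satisfies [-continuant, -sonorant, -delayed release] and sits in V __ V. The [+continuant] counterpart of the voiced velar stop is /ɣ/. Other segments in /ud͡ʒsejɛɡʌ/ either fail the structural description or are not in the environment, so the surface form is [ud͡ʒsejɛɣʌ].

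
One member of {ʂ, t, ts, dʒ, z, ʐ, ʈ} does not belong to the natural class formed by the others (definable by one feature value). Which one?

dʒ

The remaining segments after removing /dʒ/ share [−distributed]; /dʒ/ (voiced postalveolar affricate) is [+distributed]. For every other candidate removal, the leftover set fails to share any single feature value that the removed segment lacks.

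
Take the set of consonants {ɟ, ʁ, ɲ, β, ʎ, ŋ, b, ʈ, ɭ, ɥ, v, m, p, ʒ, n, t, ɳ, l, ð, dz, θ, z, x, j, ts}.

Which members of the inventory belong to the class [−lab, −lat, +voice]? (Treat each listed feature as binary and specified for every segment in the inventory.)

Checking each segment against [−labial], [−lateral], [+voice]: /ɟ/ (voiced palatal stop), /ʁ/ (voiced uvular fricative), /ɲ/ (palatal nasal), /ŋ/ (velar nasal), /ʒ/ (voiced postalveolar fricative), /n/ (alveolar nasal), among others, satisfy every feature; every other segment in the inventory fails at least one.

ɟ, ʁ, ɲ, ŋ, ʒ, n, ɳ, ð, dz, z, j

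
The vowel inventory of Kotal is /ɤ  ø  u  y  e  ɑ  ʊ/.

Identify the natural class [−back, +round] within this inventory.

First, the [−back] segments are /ø, y, e/.
Of those, [+round] leaves /ø, y/.

ø, y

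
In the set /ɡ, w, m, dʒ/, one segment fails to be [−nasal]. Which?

m

/m/ is the bilabial nasal, which is [+nasal]; the rest — /ɡ, w, dʒ/ — are [−nasal].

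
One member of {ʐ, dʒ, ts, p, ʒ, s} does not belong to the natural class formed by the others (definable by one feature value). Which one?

/ts, ʐ, s, dʒ, ʒ/ are all [+strident], but /p/ (voiceless bilabial stop) is [-strident]. No other single segment can be removed to leave a set sharing one feature value that the removed segment lacks, so /p/ is the odd one out.

p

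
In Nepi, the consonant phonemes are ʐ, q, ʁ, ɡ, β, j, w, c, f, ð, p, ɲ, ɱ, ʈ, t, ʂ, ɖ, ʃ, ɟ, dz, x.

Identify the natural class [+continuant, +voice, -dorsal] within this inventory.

Checking each segment against [+continuant], [+voice], [-dorsal]: /ʐ/ (voiced retroflex fricative), /β/ (voiced bilabial fricative), /ð/ (voiced dental fricative) satisfy every feature; every other segment in the inventory fails at least one.

ʐ, β, ð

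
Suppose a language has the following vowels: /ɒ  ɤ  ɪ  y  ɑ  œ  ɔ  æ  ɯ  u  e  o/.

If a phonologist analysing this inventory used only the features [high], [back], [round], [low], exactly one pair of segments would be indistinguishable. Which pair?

Both /o/ and /ɔ/ are [-high], [+back], [+round], [-low]. Since the list omits [tense] — which does distinguish the mid back rounded tense vowel from the mid back rounded lax vowel — this pair collapses; all other pairs remain distinct.

o, ɔ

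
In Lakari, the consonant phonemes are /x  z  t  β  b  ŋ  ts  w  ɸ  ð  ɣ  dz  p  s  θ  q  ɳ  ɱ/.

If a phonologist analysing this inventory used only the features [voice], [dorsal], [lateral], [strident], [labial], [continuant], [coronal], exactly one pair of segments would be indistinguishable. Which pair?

b, ɱ

/b/ (voiced bilabial stop) and /ɱ/ (labiodental nasal) are both [+voice], [−dorsal], [−lateral], [−strident], [+labial], [−continuant], [−coronal], so none of the listed features separates them. (They do differ in [sonorant] and [nasal], which are not among the given features.) Every other pair in the inventory differs on at least one listed feature.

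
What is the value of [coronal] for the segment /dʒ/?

[+coronal]

/dʒ/ is the voiced postalveolar affricate, hence [+coronal].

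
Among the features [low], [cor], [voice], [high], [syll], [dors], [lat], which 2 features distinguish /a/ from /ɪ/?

/a/ is the low unrounded vowel and /ɪ/ is the high front unrounded lax vowel. Both are [−coronal], [+voice], [+syllabic], [+dorsal], [−lateral]. /a/ is [−high] while /ɪ/ is [+high]; /a/ is [+low] while /ɪ/ is [−low], so the distinguishing features are [high], [low].

[high], [low]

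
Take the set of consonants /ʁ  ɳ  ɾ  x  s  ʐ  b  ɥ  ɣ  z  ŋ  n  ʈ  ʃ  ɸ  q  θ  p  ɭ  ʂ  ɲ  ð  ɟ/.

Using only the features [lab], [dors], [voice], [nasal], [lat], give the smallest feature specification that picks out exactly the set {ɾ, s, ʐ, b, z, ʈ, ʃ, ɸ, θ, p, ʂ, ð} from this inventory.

The class [-nasal], [-lateral], [-dorsal] has exactly /ɾ, s, ʐ, b, z, ʈ, ʃ, ɸ, θ, p, ʂ, ð/ as its extension in this inventory. No smaller conjunction from the listed features achieves this: [-lateral, -dorsal] alone would also admit /ɳ, n/; [-nasal, -dorsal] alone would also admit /ɭ/; [-nasal, -lateral] alone would also admit /ʁ, x, ɥ, ɣ, …/; and checking the remaining two-feature bundles turns up none with this extension.

[-nasal, -lat, -dors]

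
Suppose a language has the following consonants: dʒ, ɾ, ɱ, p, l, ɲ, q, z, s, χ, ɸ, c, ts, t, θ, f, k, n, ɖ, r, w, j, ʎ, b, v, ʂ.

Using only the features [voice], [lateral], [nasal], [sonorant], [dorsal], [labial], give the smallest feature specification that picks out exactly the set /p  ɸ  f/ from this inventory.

[−voice, +labial]

Every target segment is [−voice], [+labial]; each remaining inventory member fails at least one of these. Each conjunct is needed — [+labial] alone would also admit /ɱ, w, b, v/; [−voice] alone would also admit /q, s, χ, c, …/ — and no other single listed feature has exactly this extension, so two is the minimum.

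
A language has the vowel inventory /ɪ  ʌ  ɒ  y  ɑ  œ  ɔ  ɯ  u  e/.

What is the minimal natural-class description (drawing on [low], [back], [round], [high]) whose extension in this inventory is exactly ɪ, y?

The class [+high], [−back] has exactly /ɪ, y/ as its extension in this inventory. No smaller conjunction from the listed features achieves this: [−back] alone would also admit /œ, e/; [+high] alone would also admit /ɯ, u/; and checking the remaining single features turns up none with this extension.

[+high, −back]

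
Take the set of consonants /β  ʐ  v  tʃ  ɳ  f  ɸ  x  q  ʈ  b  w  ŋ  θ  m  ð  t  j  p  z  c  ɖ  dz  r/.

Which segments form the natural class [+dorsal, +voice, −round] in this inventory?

Eliminate segments failing any feature: /β, ʐ, v, tʃ, ɳ, f, ɸ, ʈ, b, θ, m, ð, t, p, z, ɖ, dz, r/ are [−dorsal]; /x, q, c/ are [−voice]; /w/ is [+round]. The remaining /ŋ, j/ satisfy [+dorsal], [+voice], [−round].

ŋ, j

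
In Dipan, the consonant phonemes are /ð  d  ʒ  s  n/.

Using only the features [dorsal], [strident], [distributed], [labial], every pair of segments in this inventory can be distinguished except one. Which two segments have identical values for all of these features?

Both /n/ and /d/ are [-dorsal], [-strident], [-distributed], [-labial]. Since the list omits [sonorant] and [nasal] — which do distinguish the alveolar nasal from the voiced alveolar stop — this pair collapses; all other pairs remain distinct.

n, d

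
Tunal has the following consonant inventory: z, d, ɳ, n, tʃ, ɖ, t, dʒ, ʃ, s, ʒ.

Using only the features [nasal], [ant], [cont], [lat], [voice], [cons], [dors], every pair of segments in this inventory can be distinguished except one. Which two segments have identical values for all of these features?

dʒ, ɖ

Both /dʒ/ and /ɖ/ are [−nasal], [−anterior], [−continuant], [−lateral], [+voice], [+consonantal], [−dorsal]. Since the list omits [strident], [delayed release] and [distributed] — which do distinguish the voiced postalveolar affricate from the voiced retroflex stop — this pair collapses; all other pairs remain distinct.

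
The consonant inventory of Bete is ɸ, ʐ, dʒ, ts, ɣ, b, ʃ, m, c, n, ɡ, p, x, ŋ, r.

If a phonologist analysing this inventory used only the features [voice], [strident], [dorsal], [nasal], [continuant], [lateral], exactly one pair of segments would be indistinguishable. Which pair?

Both /m/ and /n/ are [+voice], [−strident], [−dorsal], [+nasal], [−continuant], [−lateral]. Since the list omits [labial] and [coronal] — which do distinguish the bilabial nasal from the alveolar nasal — this pair collapses; all other pairs remain distinct.

m, n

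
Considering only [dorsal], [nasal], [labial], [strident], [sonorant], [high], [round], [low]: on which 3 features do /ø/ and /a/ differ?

[labial], [round], [low]

The two segments share [+dorsal], [−nasal], [−strident], [+sonorant], [−high]. The only features from the list on which they differ: /ø/ is [+labial] while /a/ is [−labial]; /ø/ is [+round] while /a/ is [−round]; /ø/ is [−low] while /a/ is [+low].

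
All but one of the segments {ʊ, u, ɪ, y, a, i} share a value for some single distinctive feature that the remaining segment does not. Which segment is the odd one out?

[high] (equivalently [low]) groups all but one: /ɪ, u, i, ʊ, y/ share [+high] while /a/ (low unrounded vowel) alone is [−high]. Removing any other segment would not leave a single-feature class that excludes it.

a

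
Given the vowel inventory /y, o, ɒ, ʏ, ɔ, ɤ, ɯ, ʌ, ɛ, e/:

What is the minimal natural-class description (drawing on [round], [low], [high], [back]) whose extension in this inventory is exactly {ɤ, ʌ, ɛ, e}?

/ɤ, ʌ, ɛ, e/ are all [−high], [−round], and no other segment in the inventory matches both values. Dropping any one of them over-generates: [−round] alone would also admit /ɯ/; [−high] alone would also admit /o, ɒ, ɔ/. No other single listed feature picks out exactly this set either, so fewer than two features will not do.

[−high, −round]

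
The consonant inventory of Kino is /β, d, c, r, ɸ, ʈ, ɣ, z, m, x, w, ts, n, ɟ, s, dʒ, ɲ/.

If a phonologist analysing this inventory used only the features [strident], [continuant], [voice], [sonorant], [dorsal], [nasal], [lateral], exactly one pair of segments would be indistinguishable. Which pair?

Both /n/ and /m/ are [-strident], [-continuant], [+voice], [+sonorant], [-dorsal], [+nasal], [-lateral]. Since the list omits [labial] and [coronal] — which do distinguish the alveolar nasal from the bilabial nasal — this pair collapses; all other pairs remain distinct.

n, m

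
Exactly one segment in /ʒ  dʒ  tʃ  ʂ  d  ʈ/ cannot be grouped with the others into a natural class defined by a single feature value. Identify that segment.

[anterior] groups all but one: /tʃ, ʂ, ʒ, dʒ, ʈ/ share [-anterior] while /d/ (voiced alveolar stop) alone is [+anterior]. Removing any other segment would not leave a single-feature class that excludes it.

d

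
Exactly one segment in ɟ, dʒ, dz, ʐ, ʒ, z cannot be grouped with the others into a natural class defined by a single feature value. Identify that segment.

The remaining segments after removing /ɟ/ share [+strident]; /ɟ/ (voiced palatal stop) is [−strident]. For every other candidate removal, the leftover set fails to share any single feature value that the removed segment lacks.

ɟ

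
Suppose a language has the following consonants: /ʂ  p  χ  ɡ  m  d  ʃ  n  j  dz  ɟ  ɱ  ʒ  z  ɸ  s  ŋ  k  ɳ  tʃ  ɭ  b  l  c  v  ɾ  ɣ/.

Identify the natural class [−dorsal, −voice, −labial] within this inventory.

ʂ, ʃ, s, tʃ

Checking each segment against [−dorsal], [−voice], [−labial]: /ʂ/ (voiceless retroflex fricative), /ʃ/ (voiceless postalveolar fricative), /s/ (voiceless alveolar fricative), /tʃ/ (voiceless postalveolar affricate) satisfy every feature; every other segment in the inventory fails at least one.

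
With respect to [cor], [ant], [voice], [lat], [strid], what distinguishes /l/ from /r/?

The two segments share [+coronal], [+anterior], [+voice], [−strident]. The only feature from the list on which they differ: /l/ is [+lateral] while /r/ is [−lateral].

[lateral]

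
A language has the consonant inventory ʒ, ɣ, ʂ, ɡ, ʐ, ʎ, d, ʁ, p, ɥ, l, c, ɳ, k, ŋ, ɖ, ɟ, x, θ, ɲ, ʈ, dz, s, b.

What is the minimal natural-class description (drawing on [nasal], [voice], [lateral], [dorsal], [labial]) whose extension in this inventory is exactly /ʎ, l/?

Every target segment is [+lateral] and no other inventory member is, so one feature is enough.

[+lateral]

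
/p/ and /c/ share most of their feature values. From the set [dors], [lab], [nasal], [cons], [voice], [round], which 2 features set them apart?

[labial], [dorsal]

The two segments share [−nasal], [+consonantal], [−voice], [−round]. The only features from the list on which they differ: /p/ is [+labial] while /c/ is [−labial]; /p/ is [−dorsal] while /c/ is [+dorsal].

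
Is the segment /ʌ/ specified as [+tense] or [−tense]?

/ʌ/ is the mid back unrounded lax vowel, hence [−tense].

[−tense]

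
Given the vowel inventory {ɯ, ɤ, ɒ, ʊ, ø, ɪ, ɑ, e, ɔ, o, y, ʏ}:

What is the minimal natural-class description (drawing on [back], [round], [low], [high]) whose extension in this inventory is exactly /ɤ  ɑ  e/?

[−high, −round]

/ɤ, ɑ, e/ are all [−high], [−round], and no other segment in the inventory matches both values. Dropping any one of them over-generates: [−round] alone would also admit /ɯ, ɪ/; [−high] alone would also admit /ɒ, ø, ɔ, o/. No other single listed feature picks out exactly this set either, so fewer than two features will not do.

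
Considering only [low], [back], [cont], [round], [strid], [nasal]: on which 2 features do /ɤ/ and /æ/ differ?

/ɤ/ (mid back unrounded tense vowel) and /æ/ (low front unrounded vowel) agree on [+continuant], [−round], [−strident], [−nasal]. They differ on [low] (/ɤ/ [−], /æ/ [+]), [back] (/ɤ/ [+], /æ/ [−]).

[low], [back]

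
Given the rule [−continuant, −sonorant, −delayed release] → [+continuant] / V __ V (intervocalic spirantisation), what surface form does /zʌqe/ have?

The only segment in the rule's environment that also matches [−continuant, −sonorant, −delayed release] is /q/. Applying [+continuant] turns the voiceless uvular stop into /χ/ (voiceless uvular fricative), giving [zʌχe].

[zʌχe]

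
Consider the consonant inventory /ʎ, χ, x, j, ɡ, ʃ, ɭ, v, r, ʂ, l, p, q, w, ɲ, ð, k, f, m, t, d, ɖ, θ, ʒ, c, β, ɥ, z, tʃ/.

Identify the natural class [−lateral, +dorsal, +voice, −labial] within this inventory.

Checking each segment against [−lateral], [+dorsal], [+voice], [−labial]: /j/ (palatal glide), /ɡ/ (voiced velar stop), /ɲ/ (palatal nasal) satisfy every feature; every other segment in the inventory fails at least one.

j, ɡ, ɲ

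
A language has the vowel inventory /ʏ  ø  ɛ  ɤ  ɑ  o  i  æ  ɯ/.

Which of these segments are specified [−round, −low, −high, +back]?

Eliminate segments failing any feature: /ʏ, ø, o/ are [+round]; /ɛ/ is [−back]; /ɑ, æ/ are [+low]; /i, ɯ/ are [+high]. The remaining /ɤ/ satisfy [−round], [−low], [−high], [+back].

ɤ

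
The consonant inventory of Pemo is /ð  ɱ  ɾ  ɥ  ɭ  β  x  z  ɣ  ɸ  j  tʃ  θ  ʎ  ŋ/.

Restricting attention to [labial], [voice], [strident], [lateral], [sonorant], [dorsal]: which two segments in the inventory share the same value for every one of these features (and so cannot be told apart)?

j, ŋ

/j/ (palatal glide) and /ŋ/ (velar nasal) are both [−labial], [+voice], [−strident], [−lateral], [+sonorant], [+dorsal], so none of the listed features separates them. (They do differ in [nasal], [continuant] and [back], which are not among the given features.) Every other pair in the inventory differs on at least one listed feature.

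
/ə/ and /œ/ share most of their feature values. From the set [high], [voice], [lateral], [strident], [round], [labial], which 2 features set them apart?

[labial], [round]

/ə/ is the mid central vowel (schwa) and /œ/ is the mid front rounded lax vowel. Both are [-high], [+voice], [-lateral], [-strident]. /ə/ is [-labial] while /œ/ is [+labial]; /ə/ is [-round] while /œ/ is [+round], so the distinguishing features are [labial], [round].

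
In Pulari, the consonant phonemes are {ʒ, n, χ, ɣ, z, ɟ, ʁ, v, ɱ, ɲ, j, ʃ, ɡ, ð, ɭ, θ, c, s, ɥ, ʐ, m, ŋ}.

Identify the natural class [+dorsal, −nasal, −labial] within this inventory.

χ, ɣ, ɟ, ʁ, j, ɡ, c

The [+dorsal] segments are /χ, ɣ, ɟ, ʁ, ɲ, j, ɡ, c, ɥ, ŋ/.
Of those, [−nasal] gives /χ, ɣ, ɟ, ʁ, j, ɡ, c, ɥ/.
Among these, [−labial] leaves /χ, ɣ, ɟ, ʁ, j, ɡ, c/.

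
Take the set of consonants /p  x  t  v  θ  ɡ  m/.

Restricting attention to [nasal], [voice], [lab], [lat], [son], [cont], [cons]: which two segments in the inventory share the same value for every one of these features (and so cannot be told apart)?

θ, x

Both /θ/ and /x/ are [−nasal], [−voice], [−labial], [−lateral], [−sonorant], [+continuant], [+consonantal]. Since the list omits [coronal] and [dorsal] — which do distinguish the voiceless dental fricative from the voiceless velar fricative — this pair collapses; all other pairs remain distinct.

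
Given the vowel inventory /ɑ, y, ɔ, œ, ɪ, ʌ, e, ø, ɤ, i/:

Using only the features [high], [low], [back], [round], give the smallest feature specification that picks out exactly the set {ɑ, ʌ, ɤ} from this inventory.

[+back, −round]

Every target segment is [+back], [−round]; each remaining inventory member fails at least one of these. Each conjunct is needed — [−round] alone would also admit /ɪ, e, i/; [+back] alone would also admit /ɔ/ — and no other single listed feature has exactly this extension, so two is the minimum.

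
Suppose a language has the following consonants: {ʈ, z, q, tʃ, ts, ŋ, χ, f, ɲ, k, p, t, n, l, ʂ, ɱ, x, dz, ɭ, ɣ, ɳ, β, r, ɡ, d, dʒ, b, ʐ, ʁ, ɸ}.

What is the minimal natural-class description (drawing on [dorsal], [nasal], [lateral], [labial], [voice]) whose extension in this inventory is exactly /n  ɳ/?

[+nasal, -labial, -dorsal]

The class [+nasal], [-labial], [-dorsal] has exactly /n, ɳ/ as its extension in this inventory. No smaller conjunction from the listed features achieves this: [-labial, -dorsal] alone would also admit /ʈ, z, tʃ, ts, …/; [+nasal, -dorsal] alone would also admit /ɱ/; [+nasal, -labial] alone would also admit /ŋ, ɲ/; and checking the remaining two-feature bundles turns up none with this extension.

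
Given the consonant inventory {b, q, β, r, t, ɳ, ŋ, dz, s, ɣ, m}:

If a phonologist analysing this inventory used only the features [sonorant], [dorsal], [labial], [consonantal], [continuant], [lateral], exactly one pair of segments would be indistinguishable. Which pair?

dz, t

Both /dz/ and /t/ are [-sonorant], [-dorsal], [-labial], [+consonantal], [-continuant], [-lateral]. Since the list omits [voice], [strident] and [delayed release] — which do distinguish the voiced alveolar affricate from the voiceless alveolar stop — this pair collapses; all other pairs remain distinct.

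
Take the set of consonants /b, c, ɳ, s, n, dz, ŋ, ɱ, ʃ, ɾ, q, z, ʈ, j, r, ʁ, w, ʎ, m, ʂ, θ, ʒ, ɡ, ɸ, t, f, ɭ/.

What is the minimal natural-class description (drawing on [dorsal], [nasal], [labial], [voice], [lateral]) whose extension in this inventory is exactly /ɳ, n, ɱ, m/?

The class [+nasal], [-dorsal] has exactly /ɳ, n, ɱ, m/ as its extension in this inventory. No smaller conjunction from the listed features achieves this: [-dorsal] alone would also admit /b, s, dz, ʃ, …/; [+nasal] alone would also admit /ŋ/; and checking the remaining single features turns up none with this extension.

[+nasal, -dorsal]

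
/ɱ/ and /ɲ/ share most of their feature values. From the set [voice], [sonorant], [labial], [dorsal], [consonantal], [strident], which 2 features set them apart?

The two segments share [+voice], [+sonorant], [+consonantal], [-strident]. The only features from the list on which they differ: /ɱ/ is [+labial] while /ɲ/ is [-labial]; /ɱ/ is [-dorsal] while /ɲ/ is [+dorsal].

[labial], [dorsal]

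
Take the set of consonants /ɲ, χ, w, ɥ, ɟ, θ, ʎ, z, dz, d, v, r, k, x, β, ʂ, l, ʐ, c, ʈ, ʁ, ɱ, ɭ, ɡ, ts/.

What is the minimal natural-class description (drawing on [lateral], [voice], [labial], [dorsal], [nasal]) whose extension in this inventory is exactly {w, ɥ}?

[+labial, +dorsal]

Every target segment is [+labial], [+dorsal]; each remaining inventory member fails at least one of these. Each conjunct is needed — [+dorsal] alone would also admit /ɲ, χ, ɟ, ʎ, …/; [+labial] alone would also admit /v, β, ɱ/ — and no other single listed feature has exactly this extension, so two is the minimum.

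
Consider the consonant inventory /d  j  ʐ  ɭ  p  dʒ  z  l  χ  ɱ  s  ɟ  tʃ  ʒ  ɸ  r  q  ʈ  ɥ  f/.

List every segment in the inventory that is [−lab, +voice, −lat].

Eliminate segments failing any feature: /ɭ, l/ are [+lateral]; /p, ɱ, ɸ, ɥ, f/ are [+labial]; /χ, s, tʃ, q, ʈ/ are [−voice]. The remaining /d, j, ʐ, dʒ, z, ɟ, ʒ, r/ satisfy [−labial], [+voice], [−lateral].

d, j, ʐ, dʒ, z, ɟ, ʒ, r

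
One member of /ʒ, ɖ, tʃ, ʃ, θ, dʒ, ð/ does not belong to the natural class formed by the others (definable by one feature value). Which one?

/dʒ, ð, θ, ʃ, tʃ, ʒ/ are all [+distributed], but /ɖ/ (voiced retroflex stop) is [−distributed]. No other single segment can be removed to leave a set sharing one feature value that the removed segment lacks, so /ɖ/ is the odd one out.

ɖ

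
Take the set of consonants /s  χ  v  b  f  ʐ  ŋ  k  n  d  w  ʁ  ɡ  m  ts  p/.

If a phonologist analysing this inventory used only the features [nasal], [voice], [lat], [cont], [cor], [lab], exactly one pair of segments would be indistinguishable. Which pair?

Both /w/ and /v/ are [-nasal], [+voice], [-lateral], [+continuant], [-coronal], [+labial]. Since the list omits [sonorant], [round] and [dorsal] — which do distinguish the labial-velar glide from the voiced labiodental fricative — this pair collapses; all other pairs remain distinct.

w, v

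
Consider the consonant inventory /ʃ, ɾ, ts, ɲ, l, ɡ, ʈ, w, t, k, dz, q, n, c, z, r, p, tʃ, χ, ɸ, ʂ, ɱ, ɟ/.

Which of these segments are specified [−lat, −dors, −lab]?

First, the [−lateral] segments are /ʃ, ɾ, ts, ɲ, ɡ, ʈ, w, t, k, dz, q, n, c, z, r, p, tʃ, χ, ɸ, ʂ, ɱ, ɟ/.
Within that set, [−dorsal] gives /ʃ, ɾ, ts, ʈ, t, dz, n, z, r, p, tʃ, ɸ, ʂ, ɱ/.
Within that set, [−labial] leaves /ʃ, ɾ, ts, ʈ, t, dz, n, z, r, tʃ, ʂ/.

ʃ, ɾ, ts, ʈ, t, dz, n, z, r, tʃ, ʂ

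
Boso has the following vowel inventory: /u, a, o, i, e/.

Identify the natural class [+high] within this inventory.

The feature [high] marks segments produced with the tongue body raised. In this inventory /u, i/ have that property, so they are [+high]; /a, o, e/ are [-high].

u, i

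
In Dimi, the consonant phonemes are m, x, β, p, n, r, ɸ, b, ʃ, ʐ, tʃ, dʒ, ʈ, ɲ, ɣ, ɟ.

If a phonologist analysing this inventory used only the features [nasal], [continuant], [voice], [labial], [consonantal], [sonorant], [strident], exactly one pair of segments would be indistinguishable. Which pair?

n, ɲ

/n/ (alveolar nasal) and /ɲ/ (palatal nasal) are both [+nasal], [−continuant], [+voice], [−labial], [+consonantal], [+sonorant], [−strident], so none of the listed features separates them. (They do differ in [dorsal], which is not among the given features.) Every other pair in the inventory differs on at least one listed feature.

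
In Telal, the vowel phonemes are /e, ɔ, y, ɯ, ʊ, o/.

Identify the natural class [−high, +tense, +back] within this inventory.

Eliminate segments failing any feature: /e/ is [−back]; /ɔ/ is [−tense]; /y, ɯ, ʊ/ are [+high]. The remaining /o/ satisfy [−high], [+tense], [+back].

o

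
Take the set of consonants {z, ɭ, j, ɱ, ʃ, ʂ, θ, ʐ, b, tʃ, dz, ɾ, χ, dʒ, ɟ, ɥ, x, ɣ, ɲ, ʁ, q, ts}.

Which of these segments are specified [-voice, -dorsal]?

ʃ, ʂ, θ, tʃ, ts

The [-voice] segments are /ʃ, ʂ, θ, tʃ, χ, x, q, ts/.
Intersecting with [-dorsal] leaves /ʃ, ʂ, θ, tʃ, ts/.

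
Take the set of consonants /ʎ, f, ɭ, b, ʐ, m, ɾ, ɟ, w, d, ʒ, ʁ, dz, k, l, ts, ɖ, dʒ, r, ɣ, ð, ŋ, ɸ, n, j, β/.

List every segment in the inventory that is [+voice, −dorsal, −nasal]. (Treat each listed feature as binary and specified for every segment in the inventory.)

Among the inventory, the [+voice] segments are /ʎ, ɭ, b, ʐ, m, ɾ, ɟ, w, d, ʒ, ʁ, dz, l, ɖ, dʒ, r, ɣ, ð, ŋ, n, j, β/.
Within that set, [−dorsal] gives /ɭ, b, ʐ, m, ɾ, d, ʒ, dz, l, ɖ, dʒ, r, ð, n, β/.
Intersecting with [−nasal] leaves /ɭ, b, ʐ, ɾ, d, ʒ, dz, l, ɖ, dʒ, r, ð, β/.

ɭ, b, ʐ, ɾ, d, ʒ, dz, l, ɖ, dʒ, r, ð, β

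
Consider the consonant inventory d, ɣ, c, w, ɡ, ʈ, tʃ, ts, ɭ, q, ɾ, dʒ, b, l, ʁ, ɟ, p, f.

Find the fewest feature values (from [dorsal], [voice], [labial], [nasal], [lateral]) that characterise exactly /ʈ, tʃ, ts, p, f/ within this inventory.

[−voice, −dorsal]

The class [−voice], [−dorsal] has exactly /ʈ, tʃ, ts, p, f/ as its extension in this inventory. No smaller conjunction from the listed features achieves this: [−dorsal] alone would also admit /d, ɭ, ɾ, dʒ, …/; [−voice] alone would also admit /c, q/; and checking the remaining single features turns up none with this extension.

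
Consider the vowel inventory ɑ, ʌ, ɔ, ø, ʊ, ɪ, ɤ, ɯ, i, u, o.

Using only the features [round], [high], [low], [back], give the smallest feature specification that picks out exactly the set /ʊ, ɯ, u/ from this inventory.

Every target segment is [+high], [+back]; each remaining inventory member fails at least one of these. Each conjunct is needed — [+back] alone would also admit /ɑ, ʌ, ɔ, ɤ, …/; [+high] alone would also admit /ɪ, i/ — and no other single listed feature has exactly this extension, so two is the minimum.

[+high, +back]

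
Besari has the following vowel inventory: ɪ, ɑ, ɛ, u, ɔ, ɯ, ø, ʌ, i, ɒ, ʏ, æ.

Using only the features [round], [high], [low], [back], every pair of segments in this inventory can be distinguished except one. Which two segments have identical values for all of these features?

ɪ, i

Both /ɪ/ and /i/ are [−round], [+high], [−low], [−back]. Since the list omits [tense] — which does distinguish the high front unrounded lax vowel from the high front unrounded tense vowel — this pair collapses; all other pairs remain distinct.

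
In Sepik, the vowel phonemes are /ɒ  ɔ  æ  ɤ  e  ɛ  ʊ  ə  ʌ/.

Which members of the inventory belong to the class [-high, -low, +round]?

ɔ

Checking each segment against [-high], [-low], [+round]: /ɔ/ (mid back rounded lax vowel) satisfies every feature; every other segment in the inventory fails at least one.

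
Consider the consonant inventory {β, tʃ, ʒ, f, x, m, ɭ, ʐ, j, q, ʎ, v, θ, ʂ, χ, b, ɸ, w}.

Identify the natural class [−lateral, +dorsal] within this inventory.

x, j, q, χ, w

Checking each segment against [−lateral], [+dorsal]: /x/ (voiceless velar fricative), /j/ (palatal glide), /q/ (voiceless uvular stop), /χ/ (voiceless uvular fricative), /w/ (labial-velar glide) satisfy every feature; every other segment in the inventory fails at least one.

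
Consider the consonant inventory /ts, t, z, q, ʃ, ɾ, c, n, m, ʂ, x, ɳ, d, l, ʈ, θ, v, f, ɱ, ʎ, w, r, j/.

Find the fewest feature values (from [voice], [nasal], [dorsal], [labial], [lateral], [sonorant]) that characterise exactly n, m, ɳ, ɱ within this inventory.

/n, m, ɳ, ɱ/ are exactly the [+nasal] segments in the inventory, so a single feature suffices.

[+nasal]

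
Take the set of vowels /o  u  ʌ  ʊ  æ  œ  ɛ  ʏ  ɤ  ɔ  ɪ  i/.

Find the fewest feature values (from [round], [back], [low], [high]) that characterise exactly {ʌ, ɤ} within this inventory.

The class [+back], [-round] has exactly /ʌ, ɤ/ as its extension in this inventory. No smaller conjunction from the listed features achieves this: [-round] alone would also admit /æ, ɛ, ɪ, i/; [+back] alone would also admit /o, u, ʊ, ɔ/; and checking the remaining single features turns up none with this extension.

[+back, -round]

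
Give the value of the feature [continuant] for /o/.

[+continuant]

As the mid back rounded tense vowel, /o/ is [+continuant].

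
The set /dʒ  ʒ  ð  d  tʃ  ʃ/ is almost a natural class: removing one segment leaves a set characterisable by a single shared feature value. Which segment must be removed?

The remaining segments after removing /d/ share [+distributed]; /d/ (voiced alveolar stop) is [-distributed]. For every other candidate removal, the leftover set fails to share any single feature value that the removed segment lacks.

d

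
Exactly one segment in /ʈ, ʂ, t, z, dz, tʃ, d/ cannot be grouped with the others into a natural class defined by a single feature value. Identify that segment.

tʃ

/ʈ, d, dz, t, ʂ, z/ are all [−distributed], but /tʃ/ (voiceless postalveolar affricate) is [+distributed]. No other single segment can be removed to leave a set sharing one feature value that the removed segment lacks, so /tʃ/ is the odd one out.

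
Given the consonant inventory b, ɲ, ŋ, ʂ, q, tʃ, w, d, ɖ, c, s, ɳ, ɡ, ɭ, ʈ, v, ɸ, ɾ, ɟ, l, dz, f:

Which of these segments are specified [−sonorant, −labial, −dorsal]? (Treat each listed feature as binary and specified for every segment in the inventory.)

Checking each segment against [−sonorant], [−labial], [−dorsal]: /ʂ/ (voiceless retroflex fricative), /tʃ/ (voiceless postalveolar affricate), /d/ (voiced alveolar stop), /ɖ/ (voiced retroflex stop), /s/ (voiceless alveolar fricative), /ʈ/ (voiceless retroflex stop), among others, satisfy every feature; every other segment in the inventory fails at least one.

ʂ, tʃ, d, ɖ, s, ʈ, dz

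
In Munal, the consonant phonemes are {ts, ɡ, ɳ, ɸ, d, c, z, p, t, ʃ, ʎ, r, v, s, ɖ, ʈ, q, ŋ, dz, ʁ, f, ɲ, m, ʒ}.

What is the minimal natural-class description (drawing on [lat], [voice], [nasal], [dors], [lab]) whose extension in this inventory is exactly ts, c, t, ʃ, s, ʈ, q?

[-voice, -lab]

/ts, c, t, ʃ, s, ʈ, q/ are all [-voice], [-labial], and no other segment in the inventory matches both values. Dropping any one of them over-generates: [-labial] alone would also admit /ɡ, ɳ, d, z, …/; [-voice] alone would also admit /ɸ, p, f/. No other single listed feature picks out exactly this set either, so fewer than two features will not do.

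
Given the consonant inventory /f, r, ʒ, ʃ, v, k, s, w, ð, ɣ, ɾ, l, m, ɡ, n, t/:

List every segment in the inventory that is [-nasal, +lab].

f, v, w

Checking each segment against [-nasal], [+labial]: /f/ (voiceless labiodental fricative), /v/ (voiced labiodental fricative), /w/ (labial-velar glide) satisfy every feature; every other segment in the inventory fails at least one.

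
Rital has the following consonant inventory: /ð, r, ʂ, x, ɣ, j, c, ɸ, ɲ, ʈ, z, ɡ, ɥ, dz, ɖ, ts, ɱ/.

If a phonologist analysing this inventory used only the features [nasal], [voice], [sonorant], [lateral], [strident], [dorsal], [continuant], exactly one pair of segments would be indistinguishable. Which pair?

On the given features, /ɥ/ and /j/ have an identical profile: [−nasal], [+voice], [+sonorant], [−lateral], [−strident], [+dorsal], [+continuant]. No other two segments in the inventory coincide on all 7 features. (They do differ in [labial] and [round], which are not among the given features.)

ɥ, j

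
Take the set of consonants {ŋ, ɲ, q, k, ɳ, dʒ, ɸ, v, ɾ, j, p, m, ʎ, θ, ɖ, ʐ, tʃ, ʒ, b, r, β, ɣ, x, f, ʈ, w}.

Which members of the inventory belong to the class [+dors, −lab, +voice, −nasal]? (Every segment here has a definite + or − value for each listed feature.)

j, ʎ, ɣ

First, the [+dorsal] segments are /ŋ, ɲ, q, k, j, ʎ, ɣ, x, w/.
Then [−labial] gives /ŋ, ɲ, q, k, j, ʎ, ɣ, x/.
Among these, [+voice] gives /ŋ, ɲ, j, ʎ, ɣ/.
Then [−nasal] leaves /j, ʎ, ɣ/.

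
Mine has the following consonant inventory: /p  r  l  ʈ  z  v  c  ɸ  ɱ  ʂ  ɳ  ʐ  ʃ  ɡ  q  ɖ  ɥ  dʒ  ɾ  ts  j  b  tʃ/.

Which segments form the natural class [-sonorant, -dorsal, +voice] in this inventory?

z, v, ʐ, ɖ, dʒ, b

Checking each segment against [-sonorant], [-dorsal], [+voice]: /z/ (voiced alveolar fricative), /v/ (voiced labiodental fricative), /ʐ/ (voiced retroflex fricative), /ɖ/ (voiced retroflex stop), /dʒ/ (voiced postalveolar affricate), /b/ (voiced bilabial stop) satisfy every feature; every other segment in the inventory fails at least one.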